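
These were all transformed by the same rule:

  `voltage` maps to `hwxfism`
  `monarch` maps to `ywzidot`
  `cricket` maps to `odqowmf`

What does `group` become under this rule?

The shift depends on letter class: consonant v→h is +12, but vowel o→w is +8. Two shifts are in play — +8 for a/e/i/o/u, +12 for every other letter.
On group: g(cons)+12=s, r(cons)+12=d, o(vowel)+8=w, u(vowel)+8=c, p(cons)+12=b.

sdwcb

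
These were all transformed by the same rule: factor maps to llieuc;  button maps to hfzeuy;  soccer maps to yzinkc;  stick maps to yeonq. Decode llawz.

fault

Shifts by position in factor: pos 0: f→l (+6), pos 1: a→l (+11), pos 2: c→i (+6), pos 3: t→e (+11) — repeating every 2. It's a Vigenère-style cipher with numeric key [6,11]: position i shifts by key[i mod 2].
Undoing it on llawz: l−6=f, l−11=a, a−6=u, w−11=l, z−6=t.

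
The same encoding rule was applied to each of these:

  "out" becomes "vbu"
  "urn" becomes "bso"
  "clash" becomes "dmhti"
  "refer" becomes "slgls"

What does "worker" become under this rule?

The shift depends on letter class: consonant t→u is +1, but vowel o→v is +7. The rule splits by letter class: vowels +7, consonants +1.
For worker: w(cons)+1=x, o(vowel)+7=v, r(cons)+1=s, k(cons)+1=l, e(vowel)+7=l, r(cons)+1=s.

xvslls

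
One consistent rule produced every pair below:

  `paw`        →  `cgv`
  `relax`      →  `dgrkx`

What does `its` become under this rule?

The output letters match the input read backwards, each shifted +6: paw reversed is wap. Read the word backwards and shift each letter +6.
For its: reverse → sti; then shift: s+6=y, t+6=z, i+6=o.

yzo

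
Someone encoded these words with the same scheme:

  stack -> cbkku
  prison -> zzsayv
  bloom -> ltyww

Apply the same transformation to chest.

mpoad

Shifts by position in stack: pos 0: s→c (+10), pos 1: t→b (+8), pos 2: a→k (+10), pos 3: c→k (+8) — repeating every 2. It's a Vigenère-style cipher with numeric key [10,8]: position i shifts by key[i mod 2].
On chest: c+10=m, h+8=p, e+10=o, s+8=a, t+10=d.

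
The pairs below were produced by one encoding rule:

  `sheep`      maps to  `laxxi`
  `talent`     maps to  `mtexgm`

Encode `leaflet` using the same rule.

extyexm

Each letter is shifted forward by 19 in the alphabet (a Caesar shift of +19).
Applying it to leaflet: l+19=e, e+19=x, a+19=t, f+19=y, l+19=e, e+19=x, t+19=m.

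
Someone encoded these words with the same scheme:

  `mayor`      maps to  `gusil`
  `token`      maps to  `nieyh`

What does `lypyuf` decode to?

reveal

Compare letters: m→g is +20, a→u is +20, y→s is +20 — a constant shift. Every letter moves 20 places later in the alphabet, wrapping around z→a.
Undoing it on lypyuf: l−20=r, y−20=e, p−20=v, y−20=e, u−20=a, f−20=l.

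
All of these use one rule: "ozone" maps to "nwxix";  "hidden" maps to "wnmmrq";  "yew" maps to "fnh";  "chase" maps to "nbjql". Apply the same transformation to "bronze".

niwxak

The output letters match the input read backwards, each shifted +9: ozone reversed is enozo. Two steps: reverse the string, then apply a Caesar shift of +9.
On bronze: reverse → eznorb; then shift: e+9=n, z+9=i, n+9=w, o+9=x, r+9=a, b+9=k.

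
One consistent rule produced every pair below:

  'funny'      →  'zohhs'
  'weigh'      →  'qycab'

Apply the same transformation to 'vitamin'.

Compare letters: f→z is +20, u→o is +20, n→h is +20 — a constant shift. Each letter is shifted forward by 20 in the alphabet (a Caesar shift of +20).
Applying it to vitamin: v+20=p, i+20=c, t+20=n, a+20=u, m+20=g, i+20=c, n+20=h.

pcnugch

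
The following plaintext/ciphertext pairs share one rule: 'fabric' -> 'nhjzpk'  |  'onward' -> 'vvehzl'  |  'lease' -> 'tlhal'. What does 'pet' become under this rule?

The shift depends on letter class: consonant f→n is +8, but vowel a→h is +7. Vowels shift forward by 7 and consonants shift forward by 8.
Applying it to pet: p(cons)+8=x, e(vowel)+7=l, t(cons)+8=b.

xlb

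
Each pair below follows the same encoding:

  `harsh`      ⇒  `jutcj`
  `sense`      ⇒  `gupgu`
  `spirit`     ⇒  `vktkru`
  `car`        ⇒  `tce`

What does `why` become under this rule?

ajy

The output letters match the input read backwards, each shifted +2: harsh reversed is hsrah. Two steps: reverse the string, then apply a Caesar shift of +2.
Applying it to why: reverse → yhw; then shift: y+2=a, h+2=j, w+2=y.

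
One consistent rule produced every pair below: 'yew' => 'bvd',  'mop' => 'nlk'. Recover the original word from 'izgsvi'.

Each pair mirrors across the alphabet (y↔b, e↔v, w↔d): positions sum to 25. This is the alphabet-reversal cipher (Atbash): a becomes z, b becomes y, etc.
Decoding izgsvi: i↔r, z↔a, g↔t, s↔h, v↔e, i↔r.

rather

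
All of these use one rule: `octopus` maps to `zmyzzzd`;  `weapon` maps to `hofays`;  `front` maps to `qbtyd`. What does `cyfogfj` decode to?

Shifts by position in octopus: pos 0: o→z (+11), pos 1: c→m (+10), pos 2: t→y (+5), pos 3: o→z (+11), pos 4: p→z (+10), pos 5: u→z (+5) — repeating every 3. The shifts repeat in a cycle of length 3: positions 0,1,… shift by +11, +10, +5, then the pattern repeats.
Decoding cyfogfj: c−11=r, y−10=o, f−5=a, o−11=d, g−10=w, f−5=a, j−11=y.

roadway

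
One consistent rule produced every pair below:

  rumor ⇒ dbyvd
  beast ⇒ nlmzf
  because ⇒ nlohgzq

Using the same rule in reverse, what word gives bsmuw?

plank

A repeating key of period 2 is used — shifts +12, +7 over and over.
Decoding bsmuw: b−12=p, s−7=l, m−12=a, u−7=n, w−12=k.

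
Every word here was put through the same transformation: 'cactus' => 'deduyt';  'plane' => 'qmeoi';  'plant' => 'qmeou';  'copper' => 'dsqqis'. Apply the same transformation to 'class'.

dmett

Two shifts are in play — +4 for a/e/i/o/u, +1 for every other letter.
On class: c(cons)+1=d, l(cons)+1=m, a(vowel)+4=e, s(cons)+1=t, s(cons)+1=t.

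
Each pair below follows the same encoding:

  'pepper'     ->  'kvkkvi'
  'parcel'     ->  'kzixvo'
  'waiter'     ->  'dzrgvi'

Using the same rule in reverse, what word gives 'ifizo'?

rural

Each letter is replaced by its mirror in the alphabet: a↔z, b↔y, c↔x, and so on (the Atbash cipher).
Undoing it on ifizo: i↔r, f↔u, i↔r, z↔a, o↔l.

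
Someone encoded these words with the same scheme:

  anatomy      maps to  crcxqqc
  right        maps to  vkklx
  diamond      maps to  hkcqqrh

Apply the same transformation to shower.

wlqagv

Two shifts are in play — +2 for a/e/i/o/u, +4 for every other letter.
On shower: s(cons)+4=w, h(cons)+4=l, o(vowel)+2=q, w(cons)+4=a, e(vowel)+2=g, r(cons)+4=v.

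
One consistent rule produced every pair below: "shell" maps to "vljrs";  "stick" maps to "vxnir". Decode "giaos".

The shift increases by 1 at each position, starting from +3: 3, 4, 5, ….
Undoing it on giaos: g−3=d, i−4=e, a−5=v, o−6=i, s−7=l.

devil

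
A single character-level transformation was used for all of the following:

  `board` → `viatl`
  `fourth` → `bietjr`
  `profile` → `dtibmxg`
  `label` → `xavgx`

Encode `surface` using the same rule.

b(1)→v(21) and o(14)→i(8) fit y≡21x+0 (mod 26); the inverse of 21 mod 26 is 5. This is an affine cipher: with a=0,…,z=25, each position x becomes (21x+0) mod 26.
For surface: s(18)→21·18+0≡14=o; u(20)→21·20+0≡4=e; r(17)→21·17+0≡19=t; f(5)→21·5+0≡1=b; a(0)→21·0+0≡0=a; c(2)→21·2+0≡16=q; e(4)→21·4+0≡6=g (all mod 26).

oetbaqg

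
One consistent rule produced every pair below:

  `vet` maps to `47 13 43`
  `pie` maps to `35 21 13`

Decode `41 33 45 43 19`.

With a=1..z=26, the number is 2·pos + 3.
Undoing it on 41 33 45 43 19: 41→(41−3)÷2=19=s, 33→(33−3)÷2=15=o, 45→(45−3)÷2=21=u, 43→(43−3)÷2=20=t, 19→(19−3)÷2=8=h.

south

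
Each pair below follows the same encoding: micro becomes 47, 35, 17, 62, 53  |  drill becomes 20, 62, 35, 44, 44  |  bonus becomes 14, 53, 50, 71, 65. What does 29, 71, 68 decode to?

The formula is n = 3×(alphabet index, a=1) + 8.
Reversing it on 29, 71, 68: 29→(29−8)÷3=7=g, 71→(71−8)÷3=21=u, 68→(68−8)÷3=20=t.

gut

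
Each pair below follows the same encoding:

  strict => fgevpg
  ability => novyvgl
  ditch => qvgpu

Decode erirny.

reveal

Compare letters: s→f is +13, t→g is +13, r→e is +13 — a constant shift. Each letter is shifted forward by 13 in the alphabet (a Caesar shift of +13).
Undoing it on erirny: e−13=r, r−13=e, i−13=v, r−13=e, n−13=a, y−13=l.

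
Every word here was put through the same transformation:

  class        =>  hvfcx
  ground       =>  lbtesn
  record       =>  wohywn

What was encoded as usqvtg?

Shifts by position in class: pos 0: c→h (+5), pos 1: l→v (+10), pos 2: a→f (+5), pos 3: s→c (+10) — repeating every 2. The shifts repeat in a cycle of length 2: positions 0,1,… shift by +5, +10, then the pattern repeats.
Decoding usqvtg: u−5=p, s−10=i, q−5=l, v−10=l, t−5=o, g−10=w.

pillow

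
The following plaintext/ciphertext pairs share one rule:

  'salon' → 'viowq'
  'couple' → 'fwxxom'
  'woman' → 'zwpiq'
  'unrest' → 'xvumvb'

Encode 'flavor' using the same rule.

Shifts by position in salon: pos 0: s→v (+3), pos 1: a→i (+8), pos 2: l→o (+3), pos 3: o→w (+8) — repeating every 2. A repeating key of period 2 is used — shifts +3, +8 over and over.
For flavor: f+3=i, l+8=t, a+3=d, v+8=d, o+3=r, r+8=z.

itddrz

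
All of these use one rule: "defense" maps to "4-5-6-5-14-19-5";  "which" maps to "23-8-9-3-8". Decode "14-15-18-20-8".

north

Each letter is replaced by its alphabet position (a=1, b=2, …, z=26).
Decoding 14-15-18-20-8: 14=n, 15=o, 18=r, 20=t, 8=h.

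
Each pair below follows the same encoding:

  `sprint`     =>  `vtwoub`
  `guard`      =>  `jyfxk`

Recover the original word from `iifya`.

feast

Letter i (0-indexed) is shifted by i+3, so successive shifts are 3, 4, 5, ….
Reversing it on iifya: i−3=f, i−4=e, f−5=a, y−6=s, a−7=t.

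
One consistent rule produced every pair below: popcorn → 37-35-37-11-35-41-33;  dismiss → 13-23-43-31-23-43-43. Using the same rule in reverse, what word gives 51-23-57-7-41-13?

Each letter becomes 2×(its alphabet position, a=1..z=26) + 5.
Undoing it on 51-23-57-7-41-13: 51→(51−5)÷2=23=w, 23→(23−5)÷2=9=i, 57→(57−5)÷2=26=z, 7→(7−5)÷2=1=a, 41→(41−5)÷2=18=r, 13→(13−5)÷2=4=d.

wizard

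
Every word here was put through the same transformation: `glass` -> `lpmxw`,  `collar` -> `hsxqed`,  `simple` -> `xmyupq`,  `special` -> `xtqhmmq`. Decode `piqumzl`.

keeping

Shifts by position in glass: pos 0: g→l (+5), pos 1: l→p (+4), pos 2: a→m (+12), pos 3: s→x (+5), pos 4: s→w (+4) — repeating every 3. The shifts repeat in a cycle of length 3: positions 0,1,… shift by +5, +4, +12, then the pattern repeats.
Reversing it on piqumzl: p−5=k, i−4=e, q−12=e, u−5=p, m−4=i, z−12=n, l−5=g.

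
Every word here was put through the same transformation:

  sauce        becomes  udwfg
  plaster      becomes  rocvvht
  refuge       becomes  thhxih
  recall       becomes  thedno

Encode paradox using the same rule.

rdtdfrz

Shifts by position in sauce: pos 0: s→u (+2), pos 1: a→d (+3), pos 2: u→w (+2), pos 3: c→f (+3) — repeating every 2. A repeating key of period 2 is used — shifts +2, +3 over and over.
Applying it to paradox: p+2=r, a+3=d, r+2=t, a+3=d, d+2=f, o+3=r, x+2=z.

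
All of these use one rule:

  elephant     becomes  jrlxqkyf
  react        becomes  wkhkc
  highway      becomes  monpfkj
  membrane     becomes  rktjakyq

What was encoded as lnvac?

ghost

Letter i (0-indexed) is shifted by i+5, so successive shifts are 5, 6, 7, ….
Decoding lnvac: l−5=g, n−6=h, v−7=o, a−8=s, c−9=t.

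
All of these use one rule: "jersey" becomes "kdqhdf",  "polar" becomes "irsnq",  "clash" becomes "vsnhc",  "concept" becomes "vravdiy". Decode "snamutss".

landfill

Treating letters as 0–25, the rule is x ↦ 17x + 13 (mod 26).
Decoding snamutss: s(18)→23·(18−13)≡11=l; n(13)→23·(13−13)≡0=a; a(0)→23·(0−13)≡13=n; m(12)→23·(12−13)≡3=d; u(20)→23·(20−13)≡5=f; t(19)→23·(19−13)≡8=i; s(18)→23·(18−13)≡11=l; s(18)→23·(18−13)≡11=l (all mod 26).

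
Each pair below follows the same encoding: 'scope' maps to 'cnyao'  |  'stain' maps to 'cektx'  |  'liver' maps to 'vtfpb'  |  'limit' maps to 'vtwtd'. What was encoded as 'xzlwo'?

Shifts by position in scope: pos 0: s→c (+10), pos 1: c→n (+11), pos 2: o→y (+10), pos 3: p→a (+11) — repeating every 2. The shifts repeat in a cycle of length 2: positions 0,1,… shift by +10, +11, then the pattern repeats.
Decoding xzlwo: x−10=n, z−11=o, l−10=b, w−11=l, o−10=e.

noble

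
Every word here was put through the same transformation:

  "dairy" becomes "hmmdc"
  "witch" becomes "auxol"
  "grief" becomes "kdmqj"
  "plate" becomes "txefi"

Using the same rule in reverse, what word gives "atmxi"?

The shifts repeat in a cycle of length 2: positions 0,1,… shift by +4, +12, then the pattern repeats.
Reversing it on atmxi: a−4=w, t−12=h, m−4=i, x−12=l, i−4=e.

while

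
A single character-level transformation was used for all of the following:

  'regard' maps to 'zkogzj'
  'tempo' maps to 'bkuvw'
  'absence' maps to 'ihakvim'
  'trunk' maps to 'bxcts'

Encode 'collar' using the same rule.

kutrix

The shifts repeat in a cycle of length 2: positions 0,1,… shift by +8, +6, then the pattern repeats.
On collar: c+8=k, o+6=u, l+8=t, l+6=r, a+8=i, r+6=x.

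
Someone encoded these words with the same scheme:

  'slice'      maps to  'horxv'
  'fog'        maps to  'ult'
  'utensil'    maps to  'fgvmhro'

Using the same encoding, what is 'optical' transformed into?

lkgrxzo

Letters are reflected about the middle of the alphabet (position → 25−position): Atbash.
On optical: o↔l, p↔k, t↔g, i↔r, c↔x, a↔z, l↔o.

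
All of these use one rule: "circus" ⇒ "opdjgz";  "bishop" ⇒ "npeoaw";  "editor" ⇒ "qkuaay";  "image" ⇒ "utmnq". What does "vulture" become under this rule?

Shifts by position in circus: pos 0: c→o (+12), pos 1: i→p (+7), pos 2: r→d (+12), pos 3: c→j (+7) — repeating every 2. A repeating key of period 2 is used — shifts +12, +7 over and over.
On vulture: v+12=h, u+7=b, l+12=x, t+7=a, u+12=g, r+7=y, e+12=q.

hbxagyq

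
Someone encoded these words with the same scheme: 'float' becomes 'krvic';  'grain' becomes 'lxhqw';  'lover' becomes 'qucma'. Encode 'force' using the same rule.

In float: f→k is +5, l→r is +6, o→v is +7, a→i is +8 — the shift increases by 1 each position. Each letter shifts forward by (position + 5), i.e. 5, 6, 7, … — the shift grows by one for each successive letter.
Applying it to force: f+5=k, o+6=u, r+7=y, c+8=k, e+9=n.

kuykn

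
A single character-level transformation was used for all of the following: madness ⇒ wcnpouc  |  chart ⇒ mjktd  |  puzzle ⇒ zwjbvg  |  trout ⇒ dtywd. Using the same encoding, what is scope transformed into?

ceyro

Shifts by position in madness: pos 0: m→w (+10), pos 1: a→c (+2), pos 2: d→n (+10), pos 3: n→p (+2) — repeating every 2. It's a Vigenère-style cipher with numeric key [10,2]: position i shifts by key[i mod 2].
For scope: s+10=c, c+2=e, o+10=y, p+2=r, e+10=o.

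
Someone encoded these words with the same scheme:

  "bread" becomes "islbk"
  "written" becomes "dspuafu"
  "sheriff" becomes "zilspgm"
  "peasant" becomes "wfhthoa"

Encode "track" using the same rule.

ashdr

Shifts by position in bread: pos 0: b→i (+7), pos 1: r→s (+1), pos 2: e→l (+7), pos 3: a→b (+1) — repeating every 2. The shifts repeat in a cycle of length 2: positions 0,1,… shift by +7, +1, then the pattern repeats.
Applying it to track: t+7=a, r+1=s, a+7=h, c+1=d, k+7=r.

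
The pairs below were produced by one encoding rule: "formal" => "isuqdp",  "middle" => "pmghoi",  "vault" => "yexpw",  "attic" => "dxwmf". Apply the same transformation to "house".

It's a Vigenère-style cipher with numeric key [3,4]: position i shifts by key[i mod 2].
For house: h+3=k, o+4=s, u+3=x, s+4=w, e+3=h.

ksxwh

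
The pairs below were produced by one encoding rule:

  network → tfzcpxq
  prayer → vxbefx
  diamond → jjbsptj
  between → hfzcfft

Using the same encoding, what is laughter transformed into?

The rule splits by letter class: vowels +1, consonants +6.
On laughter: l(cons)+6=r, a(vowel)+1=b, u(vowel)+1=v, g(cons)+6=m, h(cons)+6=n, t(cons)+6=z, e(vowel)+1=f, r(cons)+6=x.

rbvmnzfx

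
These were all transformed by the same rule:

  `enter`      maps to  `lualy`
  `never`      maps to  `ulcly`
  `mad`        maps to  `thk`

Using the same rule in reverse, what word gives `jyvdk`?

Every letter moves 7 places later in the alphabet, wrapping around z→a.
Decoding jyvdk: j−7=c, y−7=r, v−7=o, d−7=w, k−7=d.

crowd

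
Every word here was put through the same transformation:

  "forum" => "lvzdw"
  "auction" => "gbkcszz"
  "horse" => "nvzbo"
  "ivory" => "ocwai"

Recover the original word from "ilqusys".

In forum: f→l is +6, o→v is +7, r→z is +8, u→d is +9 — the shift increases by 1 each position. The shift increases by 1 at each position, starting from +6: 6, 7, 8, ….
Decoding ilqusys: i−6=c, l−7=e, q−8=i, u−9=l, s−10=i, y−11=n, s−12=g.

ceiling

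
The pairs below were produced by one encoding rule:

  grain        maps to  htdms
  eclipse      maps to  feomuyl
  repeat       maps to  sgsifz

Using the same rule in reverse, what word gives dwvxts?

custom

Letter i (0-indexed) is shifted by i+1, so successive shifts are 1, 2, 3, ….
Decoding dwvxts: d−1=c, w−2=u, v−3=s, x−4=t, t−5=o, s−6=m.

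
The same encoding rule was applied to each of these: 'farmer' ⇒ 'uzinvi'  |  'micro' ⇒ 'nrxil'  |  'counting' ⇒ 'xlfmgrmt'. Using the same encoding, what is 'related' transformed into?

Each pair mirrors across the alphabet (f↔u, a↔z, r↔i): positions sum to 25. Each letter is replaced by its mirror in the alphabet: a↔z, b↔y, c↔x, and so on (the Atbash cipher).
Applying it to related: r↔i, e↔v, l↔o, a↔z, t↔g, e↔v, d↔w.

ivozgvw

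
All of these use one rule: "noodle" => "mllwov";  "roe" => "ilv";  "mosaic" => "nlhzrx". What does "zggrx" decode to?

attic

Each letter is replaced by its mirror in the alphabet: a↔z, b↔y, c↔x, and so on (the Atbash cipher).
Reversing it on zggrx: z↔a, g↔t, g↔t, r↔i, x↔c.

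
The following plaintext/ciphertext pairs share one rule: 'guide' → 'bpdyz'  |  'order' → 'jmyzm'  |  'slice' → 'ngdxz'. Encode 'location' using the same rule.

gjxvodji

Compare letters: g→b is +21, u→p is +21, i→d is +21 — a constant shift. Every letter moves 21 places later in the alphabet, wrapping around z→a.
On location: l+21=g, o+21=j, c+21=x, a+21=v, t+21=o, i+21=d, o+21=j, n+21=i.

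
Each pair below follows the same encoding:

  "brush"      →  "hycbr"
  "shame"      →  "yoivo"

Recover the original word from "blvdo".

venue

In brush: b→h is +6, r→y is +7, u→c is +8, s→b is +9 — the shift increases by 1 each position. The shift increases by 1 at each position, starting from +6: 6, 7, 8, ….
Undoing it on blvdo: b−6=v, l−7=e, v−8=n, d−9=u, o−10=e.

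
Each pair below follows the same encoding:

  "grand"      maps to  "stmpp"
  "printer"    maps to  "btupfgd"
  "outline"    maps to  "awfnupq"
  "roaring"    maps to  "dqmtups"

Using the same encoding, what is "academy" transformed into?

Shifts by position in grand: pos 0: g→s (+12), pos 1: r→t (+2), pos 2: a→m (+12), pos 3: n→p (+2) — repeating every 2. The shifts repeat in a cycle of length 2: positions 0,1,… shift by +12, +2, then the pattern repeats.
On academy: a+12=m, c+2=e, a+12=m, d+2=f, e+12=q, m+2=o, y+12=k.

memfqok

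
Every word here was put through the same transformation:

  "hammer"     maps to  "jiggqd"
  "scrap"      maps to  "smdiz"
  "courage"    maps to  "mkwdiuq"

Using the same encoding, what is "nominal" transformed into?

vkgyvir

h(7)→j(9) and a(0)→i(8) fit y≡15x+8 (mod 26); the inverse of 15 mod 26 is 7. Treating letters as 0–25, the rule is x ↦ 15x + 8 (mod 26).
For nominal: n(13)→15·13+8≡21=v; o(14)→15·14+8≡10=k; m(12)→15·12+8≡6=g; i(8)→15·8+8≡24=y; n(13)→15·13+8≡21=v; a(0)→15·0+8≡8=i; l(11)→15·11+8≡17=r (all mod 26).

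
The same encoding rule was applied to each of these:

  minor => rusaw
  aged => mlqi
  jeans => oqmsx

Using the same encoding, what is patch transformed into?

umyhm

The shift depends on letter class: consonant m→r is +5, but vowel i→u is +12. Two shifts are in play — +12 for a/e/i/o/u, +5 for every other letter.
On patch: p(cons)+5=u, a(vowel)+12=m, t(cons)+5=y, c(cons)+5=h, h(cons)+5=m.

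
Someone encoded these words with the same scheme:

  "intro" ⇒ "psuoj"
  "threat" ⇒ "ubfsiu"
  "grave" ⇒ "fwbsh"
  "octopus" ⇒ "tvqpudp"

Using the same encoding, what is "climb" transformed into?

cnjmd

The output letters match the input read backwards, each shifted +1: intro reversed is ortni. The word is reversed, then every letter is shifted forward by 1.
For climb: reverse → bmilc; then shift: b+1=c, m+1=n, i+1=j, l+1=m, c+1=d.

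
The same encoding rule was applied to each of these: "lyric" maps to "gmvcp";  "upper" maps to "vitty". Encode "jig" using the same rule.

kmn

The output letters match the input read backwards, each shifted +4: lyric reversed is ciryl. Two steps: reverse the string, then apply a Caesar shift of +4.
For jig: reverse → gij; then shift: g+4=k, i+4=m, j+4=n.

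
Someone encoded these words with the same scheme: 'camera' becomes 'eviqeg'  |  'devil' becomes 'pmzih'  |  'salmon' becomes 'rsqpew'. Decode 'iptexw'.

staple

The output letters match the input read backwards, each shifted +4: camera reversed is aremac. Read the word backwards and shift each letter +4.
Undoing it on iptexw: shift back: i−4=e, p−4=l, t−4=p, e−4=a, x−4=t, w−4=s → elpats; then reverse → staple.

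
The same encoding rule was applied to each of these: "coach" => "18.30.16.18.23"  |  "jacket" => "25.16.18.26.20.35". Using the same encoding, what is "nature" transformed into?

c is letter #3 and maps to 18: an offset of 15. The number is (letter's place in the alphabet, a=1) + 15.
Applying it to nature: n=14→29, a=1→16, t=20→35, u=21→36, r=18→33, e=5→20.

29.16.35.36.33.20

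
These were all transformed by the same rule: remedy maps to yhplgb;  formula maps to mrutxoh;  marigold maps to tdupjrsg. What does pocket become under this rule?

wrfrhw

It's a Vigenère-style cipher with numeric key [7,3,3]: position i shifts by key[i mod 3].
On pocket: p+7=w, o+3=r, c+3=f, k+7=r, e+3=h, t+3=w.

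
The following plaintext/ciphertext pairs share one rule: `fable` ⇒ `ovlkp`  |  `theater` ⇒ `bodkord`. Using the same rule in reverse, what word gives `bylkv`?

labor

Read the word backwards and shift each letter +10.
Decoding bylkv: shift back: b−10=r, y−10=o, l−10=b, k−10=a, v−10=l → robal; then reverse → labor.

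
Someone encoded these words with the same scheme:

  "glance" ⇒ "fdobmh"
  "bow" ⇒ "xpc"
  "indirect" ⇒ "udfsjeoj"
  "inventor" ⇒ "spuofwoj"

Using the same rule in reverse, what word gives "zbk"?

The output letters match the input read backwards, each shifted +1: glance reversed is ecnalg. Two steps: reverse the string, then apply a Caesar shift of +1.
Decoding zbk: shift back: z−1=y, b−1=a, k−1=j → yaj; then reverse → jay.

jay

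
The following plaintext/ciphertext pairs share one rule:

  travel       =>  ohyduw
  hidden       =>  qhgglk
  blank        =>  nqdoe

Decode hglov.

slide

The output letters match the input read backwards, each shifted +3: travel reversed is levart. Read the word backwards and shift each letter +3.
Decoding hglov: shift back: h−3=e, g−3=d, l−3=i, o−3=l, v−3=s → edils; then reverse → slide.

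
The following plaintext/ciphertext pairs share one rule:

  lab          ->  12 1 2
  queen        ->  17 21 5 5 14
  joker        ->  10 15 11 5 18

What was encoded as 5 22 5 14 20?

event

l is letter #12 and maps to 12: an offset of 0. Each letter is replaced by its alphabet position (a=1, b=2, …, z=26).
Undoing it on 5 22 5 14 20: 5=e, 22=v, 5=e, 14=n, 20=t.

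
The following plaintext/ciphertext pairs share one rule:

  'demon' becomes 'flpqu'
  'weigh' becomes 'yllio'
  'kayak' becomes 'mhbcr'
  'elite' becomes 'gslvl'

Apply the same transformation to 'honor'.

jvqqy

It's a Vigenère-style cipher with numeric key [2,7,3]: position i shifts by key[i mod 3].
For honor: h+2=j, o+7=v, n+3=q, o+2=q, r+7=y.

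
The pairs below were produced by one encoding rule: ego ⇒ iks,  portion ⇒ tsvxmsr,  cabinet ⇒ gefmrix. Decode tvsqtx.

prompt

Compare letters: e→i is +4, g→k is +4, o→s is +4 — a constant shift. This is a Caesar cipher with shift 4.
Undoing it on tvsqtx: t−4=p, v−4=r, s−4=o, q−4=m, t−4=p, x−4=t.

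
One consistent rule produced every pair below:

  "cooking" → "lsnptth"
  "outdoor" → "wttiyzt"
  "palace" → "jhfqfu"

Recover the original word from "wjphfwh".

cracker

The word is reversed, then every letter is shifted forward by 5.
Decoding wjphfwh: shift back: w−5=r, j−5=e, p−5=k, h−5=c, f−5=a, w−5=r, h−5=c → rekcarc; then reverse → cracker.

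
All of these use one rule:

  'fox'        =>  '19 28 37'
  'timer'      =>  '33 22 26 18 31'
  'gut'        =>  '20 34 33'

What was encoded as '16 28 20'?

Each letter is replaced by its alphabet position (a=1..z=26) + 13.
Decoding 16 28 20: 16→(16−13)÷1=3=c, 28→(28−13)÷1=15=o, 20→(20−13)÷1=7=g.

cog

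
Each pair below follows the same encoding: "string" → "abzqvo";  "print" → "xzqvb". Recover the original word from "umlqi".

media

Compare letters: s→a is +8, t→b is +8, r→z is +8 — a constant shift. Every letter moves 8 places later in the alphabet, wrapping around z→a.
Undoing it on umlqi: u−8=m, m−8=e, l−8=d, q−8=i, i−8=a.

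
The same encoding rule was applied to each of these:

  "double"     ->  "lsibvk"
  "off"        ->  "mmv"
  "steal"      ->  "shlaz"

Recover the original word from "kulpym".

The word is reversed, then every letter is shifted forward by 7.
Undoing it on kulpym: shift back: k−7=d, u−7=n, l−7=e, p−7=i, y−7=r, m−7=f → dneirf; then reverse → friend.

friend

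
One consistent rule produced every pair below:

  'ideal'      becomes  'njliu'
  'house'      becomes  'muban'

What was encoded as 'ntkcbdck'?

industry

The shift increases by 1 at each position, starting from +5: 5, 6, 7, ….
Undoing it on ntkcbdck: n−5=i, t−6=n, k−7=d, c−8=u, b−9=s, d−10=t, c−11=r, k−12=y.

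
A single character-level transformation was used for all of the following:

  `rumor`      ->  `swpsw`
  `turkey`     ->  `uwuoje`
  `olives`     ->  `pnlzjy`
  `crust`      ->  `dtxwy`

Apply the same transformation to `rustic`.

In rumor: r→s is +1, u→w is +2, m→p is +3, o→s is +4 — the shift increases by 1 each position. Letter i (0-indexed) is shifted by i+1, so successive shifts are 1, 2, 3, ….
Applying it to rustic: r+1=s, u+2=w, s+3=v, t+4=x, i+5=n, c+6=i.

swvxni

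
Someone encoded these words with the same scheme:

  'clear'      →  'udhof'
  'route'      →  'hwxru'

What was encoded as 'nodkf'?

chalk

The output letters match the input read backwards, each shifted +3: clear reversed is raelc. The word is reversed, then every letter is shifted forward by 3.
Decoding nodkf: shift back: n−3=k, o−3=l, d−3=a, k−3=h, f−3=c → klahc; then reverse → chalk.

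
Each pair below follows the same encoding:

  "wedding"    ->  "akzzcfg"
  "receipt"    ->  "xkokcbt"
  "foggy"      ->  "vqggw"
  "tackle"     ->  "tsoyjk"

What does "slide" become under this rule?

ijczk

This is an affine cipher: with a=0,…,z=25, each position x becomes (11x+18) mod 26.
On slide: s(18)→11·18+18≡8=i; l(11)→11·11+18≡9=j; i(8)→11·8+18≡2=c; d(3)→11·3+18≡25=z; e(4)→11·4+18≡10=k (all mod 26).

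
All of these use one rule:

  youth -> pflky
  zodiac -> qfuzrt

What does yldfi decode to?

humor

Compare letters: y→p is +17, o→f is +17, u→l is +17 — a constant shift. This is a Caesar cipher with shift 17.
Undoing it on yldfi: y−17=h, l−17=u, d−17=m, f−17=o, i−17=r.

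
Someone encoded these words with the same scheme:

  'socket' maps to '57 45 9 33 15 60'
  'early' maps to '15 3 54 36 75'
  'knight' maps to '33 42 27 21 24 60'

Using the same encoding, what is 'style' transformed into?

57 60 75 36 15

s(#19)→57 and o(#15)→45: differences scale by 3, so n = 3·pos + 0. Each letter becomes 3×(its alphabet position, a=1..z=26).
For style: s=19→57, t=20→60, y=25→75, l=12→36, e=5→15.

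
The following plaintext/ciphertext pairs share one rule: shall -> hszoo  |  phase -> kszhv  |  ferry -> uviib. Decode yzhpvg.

basket

Each pair mirrors across the alphabet (s↔h, h↔s, a↔z): positions sum to 25. This is the alphabet-reversal cipher (Atbash): a becomes z, b becomes y, etc.
Decoding yzhpvg: y↔b, z↔a, h↔s, p↔k, v↔e, g↔t.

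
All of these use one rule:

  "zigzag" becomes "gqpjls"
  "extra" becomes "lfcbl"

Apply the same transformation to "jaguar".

In zigzag: z→g is +7, i→q is +8, g→p is +9, z→j is +10 — the shift increases by 1 each position. Letter i (0-indexed) is shifted by i+7, so successive shifts are 7, 8, 9, ….
On jaguar: j+7=q, a+8=i, g+9=p, u+10=e, a+11=l, r+12=d.

qipeld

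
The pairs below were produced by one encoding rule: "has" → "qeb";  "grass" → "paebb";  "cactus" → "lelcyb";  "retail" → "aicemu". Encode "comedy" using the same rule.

The rule splits by letter class: vowels +4, consonants +9.
For comedy: c(cons)+9=l, o(vowel)+4=s, m(cons)+9=v, e(vowel)+4=i, d(cons)+9=m, y(cons)+9=h.

lsvimh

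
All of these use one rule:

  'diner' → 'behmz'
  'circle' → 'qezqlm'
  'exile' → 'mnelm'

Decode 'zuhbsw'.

d(3)→b(1) and i(8)→e(4) fit y≡11x+20 (mod 26); the inverse of 11 mod 26 is 19. Each letter's alphabet position (a=0..z=25) is mapped through 11·x+20 mod 26 — an affine cipher.
Reversing it on zuhbsw: z(25)→19·(25−20)≡17=r; u(20)→19·(20−20)≡0=a; h(7)→19·(7−20)≡13=n; b(1)→19·(1−20)≡3=d; s(18)→19·(18−20)≡14=o; w(22)→19·(22−20)≡12=m (all mod 26).

random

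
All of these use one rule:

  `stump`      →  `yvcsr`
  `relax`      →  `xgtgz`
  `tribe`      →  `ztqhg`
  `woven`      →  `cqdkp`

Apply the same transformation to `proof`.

vtwuh

Shifts by position in stump: pos 0: s→y (+6), pos 1: t→v (+2), pos 2: u→c (+8), pos 3: m→s (+6), pos 4: p→r (+2) — repeating every 3. The shifts repeat in a cycle of length 3: positions 0,1,… shift by +6, +2, +8, then the pattern repeats.
On proof: p+6=v, r+2=t, o+8=w, o+6=u, f+2=h.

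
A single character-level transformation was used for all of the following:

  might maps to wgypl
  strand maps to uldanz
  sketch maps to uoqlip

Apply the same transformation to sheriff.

upqdghh

This is an affine cipher: with a=0,…,z=25, each position x becomes (17x+0) mod 26.
Applying it to sheriff: s(18)→17·18+0≡20=u; h(7)→17·7+0≡15=p; e(4)→17·4+0≡16=q; r(17)→17·17+0≡3=d; i(8)→17·8+0≡6=g; f(5)→17·5+0≡7=h; f(5)→17·5+0≡7=h (all mod 26).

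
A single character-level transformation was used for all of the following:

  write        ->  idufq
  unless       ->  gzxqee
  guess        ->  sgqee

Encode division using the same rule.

Compare letters: w→i is +12, r→d is +12, i→u is +12 — a constant shift. It's a constant shift of +12 (ROT12).
Applying it to division: d+12=p, i+12=u, v+12=h, i+12=u, s+12=e, i+12=u, o+12=a, n+12=z.

puhueuaz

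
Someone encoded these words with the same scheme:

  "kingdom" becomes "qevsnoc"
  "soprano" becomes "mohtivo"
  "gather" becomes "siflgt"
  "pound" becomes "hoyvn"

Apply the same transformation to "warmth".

kitcfl

This is an affine cipher: with a=0,…,z=25, each position x becomes (19x+8) mod 26.
Applying it to warmth: w(22)→19·22+8≡10=k; a(0)→19·0+8≡8=i; r(17)→19·17+8≡19=t; m(12)→19·12+8≡2=c; t(19)→19·19+8≡5=f; h(7)→19·7+8≡11=l (all mod 26).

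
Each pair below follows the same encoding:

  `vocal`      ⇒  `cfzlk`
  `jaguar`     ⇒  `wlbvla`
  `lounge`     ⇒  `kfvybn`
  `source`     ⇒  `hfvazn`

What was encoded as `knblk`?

legal

v(21)→c(2) and o(14)→f(5) fit y≡7x+11 (mod 26); the inverse of 7 mod 26 is 15. Treating letters as 0–25, the rule is x ↦ 7x + 11 (mod 26).
Decoding knblk: k(10)→15·(10−11)≡11=l; n(13)→15·(13−11)≡4=e; b(1)→15·(1−11)≡6=g; l(11)→15·(11−11)≡0=a; k(10)→15·(10−11)≡11=l (all mod 26).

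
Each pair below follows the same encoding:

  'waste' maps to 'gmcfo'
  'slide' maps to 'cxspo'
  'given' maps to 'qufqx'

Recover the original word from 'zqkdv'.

pearl

The shifts repeat in a cycle of length 2: positions 0,1,… shift by +10, +12, then the pattern repeats.
Undoing it on zqkdv: z−10=p, q−12=e, k−10=a, d−12=r, v−10=l.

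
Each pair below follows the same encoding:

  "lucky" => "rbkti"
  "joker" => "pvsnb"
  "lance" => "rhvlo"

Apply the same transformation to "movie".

svdro

Letter i (0-indexed) is shifted by i+6, so successive shifts are 6, 7, 8, ….
Applying it to movie: m+6=s, o+7=v, v+8=d, i+9=r, e+10=o.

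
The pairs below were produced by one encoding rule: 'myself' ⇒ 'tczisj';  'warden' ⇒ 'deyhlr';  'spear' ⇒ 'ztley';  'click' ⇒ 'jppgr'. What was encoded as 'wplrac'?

Shifts by position in myself: pos 0: m→t (+7), pos 1: y→c (+4), pos 2: s→z (+7), pos 3: e→i (+4) — repeating every 2. It's a Vigenère-style cipher with numeric key [7,4]: position i shifts by key[i mod 2].
Decoding wplrac: w−7=p, p−4=l, l−7=e, r−4=n, a−7=t, c−4=y.

plenty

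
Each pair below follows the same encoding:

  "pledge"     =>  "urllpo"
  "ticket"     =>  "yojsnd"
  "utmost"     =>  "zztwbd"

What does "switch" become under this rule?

xcpblr

In pledge: p→u is +5, l→r is +6, e→l is +7, d→l is +8 — the shift increases by 1 each position. Each letter shifts forward by (position + 5), i.e. 5, 6, 7, … — the shift grows by one for each successive letter.
Applying it to switch: s+5=x, w+6=c, i+7=p, t+8=b, c+9=l, h+10=r.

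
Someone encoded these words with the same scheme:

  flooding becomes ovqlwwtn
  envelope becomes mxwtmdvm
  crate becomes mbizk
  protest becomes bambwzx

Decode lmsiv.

The output letters match the input read backwards, each shifted +8: flooding reversed is gnidoolf. The word is reversed, then every letter is shifted forward by 8.
Decoding lmsiv: shift back: l−8=d, m−8=e, s−8=k, i−8=a, v−8=n → dekan; then reverse → naked.

naked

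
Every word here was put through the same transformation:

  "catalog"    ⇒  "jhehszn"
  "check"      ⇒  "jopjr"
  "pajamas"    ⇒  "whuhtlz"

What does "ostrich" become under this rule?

Shifts by position in catalog: pos 0: c→j (+7), pos 1: a→h (+7), pos 2: t→e (+11), pos 3: a→h (+7), pos 4: l→s (+7), pos 5: o→z (+11) — repeating every 3. The shifts repeat in a cycle of length 3: positions 0,1,… shift by +7, +7, +11, then the pattern repeats.
On ostrich: o+7=v, s+7=z, t+11=e, r+7=y, i+7=p, c+11=n, h+7=o.

vzeypno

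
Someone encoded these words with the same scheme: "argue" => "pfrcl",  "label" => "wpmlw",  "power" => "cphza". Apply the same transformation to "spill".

wwtad

The output letters match the input read backwards, each shifted +11: argue reversed is eugra. Two steps: reverse the string, then apply a Caesar shift of +11.
Applying it to spill: reverse → llips; then shift: l+11=w, l+11=w, i+11=t, p+11=a, s+11=d.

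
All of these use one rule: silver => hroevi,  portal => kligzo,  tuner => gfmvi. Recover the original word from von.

elm

Each pair mirrors across the alphabet (s↔h, i↔r, l↔o): positions sum to 25. Letters are reflected about the middle of the alphabet (position → 25−position): Atbash.
Reversing it on von: v↔e, o↔l, n↔m.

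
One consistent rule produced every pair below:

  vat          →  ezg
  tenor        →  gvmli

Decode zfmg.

Letters are reflected about the middle of the alphabet (position → 25−position): Atbash.
Reversing it on zfmg: z↔a, f↔u, m↔n, g↔t.

aunt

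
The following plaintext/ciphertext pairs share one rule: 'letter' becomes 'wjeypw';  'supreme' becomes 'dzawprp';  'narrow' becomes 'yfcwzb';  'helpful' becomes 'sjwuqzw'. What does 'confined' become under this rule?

ntyktspi

Shifts by position in letter: pos 0: l→w (+11), pos 1: e→j (+5), pos 2: t→e (+11), pos 3: t→y (+5) — repeating every 2. It's a Vigenère-style cipher with numeric key [11,5]: position i shifts by key[i mod 2].
Applying it to confined: c+11=n, o+5=t, n+11=y, f+5=k, i+11=t, n+5=s, e+11=p, d+5=i.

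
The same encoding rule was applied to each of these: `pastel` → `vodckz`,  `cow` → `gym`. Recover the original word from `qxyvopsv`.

The output letters match the input read backwards, each shifted +10: pastel reversed is letsap. Two steps: reverse the string, then apply a Caesar shift of +10.
Reversing it on qxyvopsv: shift back: q−10=g, x−10=n, y−10=o, v−10=l, o−10=e, p−10=f, s−10=i, v−10=l → gnolefil; then reverse → lifelong.

lifelong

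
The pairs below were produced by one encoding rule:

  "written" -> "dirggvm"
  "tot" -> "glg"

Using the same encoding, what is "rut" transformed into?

Each pair mirrors across the alphabet (w↔d, r↔i, i↔r): positions sum to 25. Each letter is replaced by its mirror in the alphabet: a↔z, b↔y, c↔x, and so on (the Atbash cipher).
Applying it to rut: r↔i, u↔f, t↔g.

ifg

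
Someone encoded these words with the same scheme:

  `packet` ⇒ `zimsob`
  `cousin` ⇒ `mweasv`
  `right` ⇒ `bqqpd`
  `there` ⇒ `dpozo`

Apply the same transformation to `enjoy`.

ovtwi

Shifts by position in packet: pos 0: p→z (+10), pos 1: a→i (+8), pos 2: c→m (+10), pos 3: k→s (+8) — repeating every 2. The shifts repeat in a cycle of length 2: positions 0,1,… shift by +10, +8, then the pattern repeats.
On enjoy: e+10=o, n+8=v, j+10=t, o+8=w, y+10=i.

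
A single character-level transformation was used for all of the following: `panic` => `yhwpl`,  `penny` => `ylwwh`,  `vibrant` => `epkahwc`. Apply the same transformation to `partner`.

yhacwla

The shift depends on letter class: consonant p→y is +9, but vowel a→h is +7. Vowels shift forward by 7 and consonants shift forward by 9.
Applying it to partner: p(cons)+9=y, a(vowel)+7=h, r(cons)+9=a, t(cons)+9=c, n(cons)+9=w, e(vowel)+7=l, r(cons)+9=a.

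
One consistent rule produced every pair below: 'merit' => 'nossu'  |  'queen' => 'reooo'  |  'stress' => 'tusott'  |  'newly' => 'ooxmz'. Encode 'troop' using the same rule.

Vowels shift forward by 10 and consonants shift forward by 1.
Applying it to troop: t(cons)+1=u, r(cons)+1=s, o(vowel)+10=y, o(vowel)+10=y, p(cons)+1=q.

usyyq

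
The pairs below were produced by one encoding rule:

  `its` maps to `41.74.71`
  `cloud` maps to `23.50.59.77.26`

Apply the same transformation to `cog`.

i(#9)→41 and t(#20)→74: differences scale by 3, so n = 3·pos + 14. With a=1..z=26, the number is 3·pos + 14.
For cog: c=3→23, o=15→59, g=7→35.

23.59.35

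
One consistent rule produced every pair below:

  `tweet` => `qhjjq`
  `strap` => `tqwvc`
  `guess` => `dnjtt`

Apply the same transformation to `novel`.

t(19)→q(16) and w(22)→h(7) fit y≡23x+21 (mod 26); the inverse of 23 mod 26 is 17. This is an affine cipher: with a=0,…,z=25, each position x becomes (23x+21) mod 26.
Applying it to novel: n(13)→23·13+21≡8=i; o(14)→23·14+21≡5=f; v(21)→23·21+21≡10=k; e(4)→23·4+21≡9=j; l(11)→23·11+21≡14=o (all mod 26).

ifkjo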